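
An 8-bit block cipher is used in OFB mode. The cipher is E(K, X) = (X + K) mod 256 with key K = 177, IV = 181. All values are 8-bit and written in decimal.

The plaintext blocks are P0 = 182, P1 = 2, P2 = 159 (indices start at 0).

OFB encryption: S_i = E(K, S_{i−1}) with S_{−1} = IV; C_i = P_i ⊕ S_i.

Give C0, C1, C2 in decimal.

C0 = 208, C1 = 21, C2 = 87

C0: S = E(K, 181) = 102; 182 ⊕ 102 = 208.
C1: S = E(K, 102) = 23; 2 ⊕ 23 = 21.
C2: S = E(K, 23) = 200; 159 ⊕ 200 = 87.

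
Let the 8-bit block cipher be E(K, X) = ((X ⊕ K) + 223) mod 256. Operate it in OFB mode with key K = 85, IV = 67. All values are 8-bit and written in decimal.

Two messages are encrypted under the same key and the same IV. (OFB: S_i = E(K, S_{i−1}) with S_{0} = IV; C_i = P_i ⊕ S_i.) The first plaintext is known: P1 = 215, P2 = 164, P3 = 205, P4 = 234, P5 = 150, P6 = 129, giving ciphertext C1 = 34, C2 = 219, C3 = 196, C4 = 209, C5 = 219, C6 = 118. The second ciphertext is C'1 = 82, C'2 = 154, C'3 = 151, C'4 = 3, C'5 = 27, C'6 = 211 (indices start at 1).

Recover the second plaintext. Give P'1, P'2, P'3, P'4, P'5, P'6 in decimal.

P'1 = 167, P'2 = 229, P'3 = 158, P'4 = 56, P'5 = 86, P'6 = 36

In OFB with a reused IV, both messages share the same keystream S_i, so C_i ⊕ C'_i = P_i ⊕ P'_i and thus P'_i = P_i ⊕ C_i ⊕ C'_i.
P'1: 215 ⊕ 34 ⊕ 82 = 167.
P'2: 164 ⊕ 219 ⊕ 154 = 229.
P'3: 205 ⊕ 196 ⊕ 151 = 158.
P'4: 234 ⊕ 209 ⊕ 3 = 56.
P'5: 150 ⊕ 219 ⊕ 27 = 86.
P'6: 129 ⊕ 118 ⊕ 211 = 36.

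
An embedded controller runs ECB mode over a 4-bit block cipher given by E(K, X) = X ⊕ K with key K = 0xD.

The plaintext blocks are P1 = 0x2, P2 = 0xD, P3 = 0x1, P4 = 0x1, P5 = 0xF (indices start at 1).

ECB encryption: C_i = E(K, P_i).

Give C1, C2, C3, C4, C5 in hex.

C1: E(K, 0x2) = 0xF.
C2: E(K, 0xD) = 0x0.
C3: E(K, 0x1) = 0xC.
C4: E(K, 0x1) = 0xC.
C5: E(K, 0xF) = 0x2.

C1 = 0xF, C2 = 0x0, C3 = 0xC, C4 = 0xC, C5 = 0x2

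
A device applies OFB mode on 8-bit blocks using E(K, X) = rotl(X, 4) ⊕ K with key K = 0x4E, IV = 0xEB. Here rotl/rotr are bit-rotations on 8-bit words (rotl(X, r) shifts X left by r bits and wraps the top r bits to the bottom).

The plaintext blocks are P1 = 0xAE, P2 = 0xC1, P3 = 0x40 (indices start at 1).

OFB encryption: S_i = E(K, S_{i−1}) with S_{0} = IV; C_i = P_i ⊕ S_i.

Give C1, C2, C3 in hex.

C1 = 0x5E, C2 = 0x80, C3 = 0x1A

C1: S = E(K, 0xEB) = 0xF0; 0xAE ⊕ 0xF0 = 0x5E.
C2: S = E(K, 0xF0) = 0x41; 0xC1 ⊕ 0x41 = 0x80.
C3: S = E(K, 0x41) = 0x5A; 0x40 ⊕ 0x5A = 0x1A.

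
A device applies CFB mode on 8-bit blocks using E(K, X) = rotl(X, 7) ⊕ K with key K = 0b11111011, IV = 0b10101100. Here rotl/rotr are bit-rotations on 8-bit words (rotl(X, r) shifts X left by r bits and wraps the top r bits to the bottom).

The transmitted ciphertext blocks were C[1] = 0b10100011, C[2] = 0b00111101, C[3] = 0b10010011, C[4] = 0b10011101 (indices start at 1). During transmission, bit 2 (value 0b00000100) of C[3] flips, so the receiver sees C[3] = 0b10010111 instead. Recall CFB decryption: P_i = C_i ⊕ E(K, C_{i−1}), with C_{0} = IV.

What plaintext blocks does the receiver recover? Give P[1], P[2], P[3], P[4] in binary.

P[1] = 0b00001110, P[2] = 0b00010111, P[3] = 0b11110010, P[4] = 0b10101101

Only C[3] changed, to 0b10010111. In CFB, a change in C_i flips the same bit in P_i and garbles P_{i+1}. Decrypting the received ciphertext:
P[1]: E(K, 0b10101100) = 0b10101101; 0b10100011 ⊕ 0b10101101 = 0b00001110.
P[2]: E(K, 0b10100011) = 0b00101010; 0b00111101 ⊕ 0b00101010 = 0b00010111.
P[3]: E(K, 0b00111101) = 0b01100101; 0b10010111 ⊕ 0b01100101 = 0b11110010.
P[4]: E(K, 0b10010111) = 0b00110000; 0b10011101 ⊕ 0b00110000 = 0b10101101.
Blocks that differ from the original plaintext: P[3], P[4].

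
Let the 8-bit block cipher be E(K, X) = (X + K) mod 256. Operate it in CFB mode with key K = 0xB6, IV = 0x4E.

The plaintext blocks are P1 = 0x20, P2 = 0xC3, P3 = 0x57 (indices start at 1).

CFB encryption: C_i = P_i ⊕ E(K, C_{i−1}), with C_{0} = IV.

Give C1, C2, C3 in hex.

C1: E(K, 0x4E) = 0x04; 0x20 ⊕ 0x04 = 0x24.
C2: E(K, 0x24) = 0xDA; 0xC3 ⊕ 0xDA = 0x19.
C3: E(K, 0x19) = 0xCF; 0x57 ⊕ 0xCF = 0x98.

C1 = 0x24, C2 = 0x19, C3 = 0x98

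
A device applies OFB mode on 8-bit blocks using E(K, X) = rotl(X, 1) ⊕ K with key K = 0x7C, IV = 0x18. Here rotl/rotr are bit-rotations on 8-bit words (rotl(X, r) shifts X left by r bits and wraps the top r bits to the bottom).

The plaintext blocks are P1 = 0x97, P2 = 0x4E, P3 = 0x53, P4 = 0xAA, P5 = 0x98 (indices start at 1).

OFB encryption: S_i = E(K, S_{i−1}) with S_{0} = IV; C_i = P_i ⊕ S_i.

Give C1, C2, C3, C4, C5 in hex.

C1: S = E(K, 0x18) = 0x4C; 0x97 ⊕ 0x4C = 0xDB.
C2: S = E(K, 0x4C) = 0xE4; 0x4E ⊕ 0xE4 = 0xAA.
C3: S = E(K, 0xE4) = 0xB5; 0x53 ⊕ 0xB5 = 0xE6.
C4: S = E(K, 0xB5) = 0x17; 0xAA ⊕ 0x17 = 0xBD.
C5: S = E(K, 0x17) = 0x52; 0x98 ⊕ 0x52 = 0xCA.

C1 = 0xDB, C2 = 0xAA, C3 = 0xE6, C4 = 0xBD, C5 = 0xCA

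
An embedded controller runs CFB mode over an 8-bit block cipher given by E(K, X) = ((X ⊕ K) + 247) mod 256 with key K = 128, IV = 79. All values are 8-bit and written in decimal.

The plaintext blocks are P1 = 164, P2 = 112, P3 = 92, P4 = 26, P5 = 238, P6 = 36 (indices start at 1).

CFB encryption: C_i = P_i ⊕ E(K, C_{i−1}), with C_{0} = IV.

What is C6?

C1: E(K, 79) = 198; 164 ⊕ 198 = 98.
C2: E(K, 98) = 217; 112 ⊕ 217 = 169.
C3: E(K, 169) = 32; 92 ⊕ 32 = 124.
C4: E(K, 124) = 243; 26 ⊕ 243 = 233.
C5: E(K, 233) = 96; 238 ⊕ 96 = 142.
C6: E(K, 142) = 5; 36 ⊕ 5 = 33.

C6 = 33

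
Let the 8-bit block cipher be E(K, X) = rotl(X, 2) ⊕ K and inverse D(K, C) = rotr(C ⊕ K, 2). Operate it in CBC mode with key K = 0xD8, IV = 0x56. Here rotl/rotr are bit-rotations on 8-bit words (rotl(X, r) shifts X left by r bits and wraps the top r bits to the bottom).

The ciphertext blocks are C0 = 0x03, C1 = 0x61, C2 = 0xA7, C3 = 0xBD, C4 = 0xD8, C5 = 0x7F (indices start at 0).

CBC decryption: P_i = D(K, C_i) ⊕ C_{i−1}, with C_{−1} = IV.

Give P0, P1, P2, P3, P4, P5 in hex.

P0 = 0xA0, P1 = 0x6D, P2 = 0xBE, P3 = 0xFE, P4 = 0xBD, P5 = 0x31

P0: D(K, 0x03) = 0xF6; 0xF6 ⊕ 0x56 = 0xA0.
P1: D(K, 0x61) = 0x6E; 0x6E ⊕ 0x03 = 0x6D.
P2: D(K, 0xA7) = 0xDF; 0xDF ⊕ 0x61 = 0xBE.
P3: D(K, 0xBD) = 0x59; 0x59 ⊕ 0xA7 = 0xFE.
P4: D(K, 0xD8) = 0x00; 0x00 ⊕ 0xBD = 0xBD.
P5: D(K, 0x7F) = 0xE9; 0xE9 ⊕ 0xD8 = 0x31.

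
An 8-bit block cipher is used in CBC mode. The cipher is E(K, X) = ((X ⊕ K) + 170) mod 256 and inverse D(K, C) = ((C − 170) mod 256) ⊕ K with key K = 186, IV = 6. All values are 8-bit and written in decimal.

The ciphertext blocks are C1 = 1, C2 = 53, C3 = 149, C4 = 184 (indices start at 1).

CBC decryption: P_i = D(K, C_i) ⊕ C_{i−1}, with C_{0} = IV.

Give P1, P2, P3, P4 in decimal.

P1: D(K, 1) = 237; 237 ⊕ 6 = 235.
P2: D(K, 53) = 49; 49 ⊕ 1 = 48.
P3: D(K, 149) = 81; 81 ⊕ 53 = 100.
P4: D(K, 184) = 180; 180 ⊕ 149 = 33.

P1 = 235, P2 = 48, P3 = 100, P4 = 33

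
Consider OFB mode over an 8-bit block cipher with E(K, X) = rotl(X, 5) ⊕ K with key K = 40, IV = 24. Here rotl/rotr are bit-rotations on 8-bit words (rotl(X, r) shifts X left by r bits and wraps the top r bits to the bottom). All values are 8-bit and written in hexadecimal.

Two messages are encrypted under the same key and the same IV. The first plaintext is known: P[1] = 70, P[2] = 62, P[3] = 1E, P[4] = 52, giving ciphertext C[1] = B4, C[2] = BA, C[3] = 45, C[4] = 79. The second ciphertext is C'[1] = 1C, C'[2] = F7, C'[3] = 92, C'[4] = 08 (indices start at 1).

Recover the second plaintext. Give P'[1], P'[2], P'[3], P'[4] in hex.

In OFB with a reused IV, both messages share the same keystream S_i, so C_i ⊕ C'_i = P_i ⊕ P'_i and thus P'_i = P_i ⊕ C_i ⊕ C'_i.
P'[1]: 70 ⊕ B4 ⊕ 1C = D8.
P'[2]: 62 ⊕ BA ⊕ F7 = 2F.
P'[3]: 1E ⊕ 45 ⊕ 92 = C9.
P'[4]: 52 ⊕ 79 ⊕ 08 = 23.

P'[1] = D8, P'[2] = 2F, P'[3] = C9, P'[4] = 23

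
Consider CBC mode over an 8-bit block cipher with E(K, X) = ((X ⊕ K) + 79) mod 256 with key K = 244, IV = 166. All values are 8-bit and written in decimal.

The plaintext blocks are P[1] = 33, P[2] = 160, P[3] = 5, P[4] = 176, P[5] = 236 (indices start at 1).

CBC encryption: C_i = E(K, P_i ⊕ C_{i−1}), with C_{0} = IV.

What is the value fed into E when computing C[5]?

C[1]: P[1] ⊕ 166 = 135; E(K, 135) = 194.
C[2]: P[2] ⊕ 194 = 98; E(K, 98) = 229.
C[3]: P[3] ⊕ 229 = 224; E(K, 224) = 99.
C[4]: P[4] ⊕ 99 = 211; E(K, 211) = 118.
C[5]: P[5] ⊕ 118 = 154; E(K, 154) = 189.
So the input to E for block [5] is 154.

154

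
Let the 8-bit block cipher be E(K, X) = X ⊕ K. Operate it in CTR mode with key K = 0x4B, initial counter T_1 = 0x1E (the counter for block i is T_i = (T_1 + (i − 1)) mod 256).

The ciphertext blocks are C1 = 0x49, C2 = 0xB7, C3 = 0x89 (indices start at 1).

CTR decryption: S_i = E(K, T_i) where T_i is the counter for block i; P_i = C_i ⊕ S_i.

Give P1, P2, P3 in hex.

P1 = 0x1C, P2 = 0xE3, P3 = 0xE2

P1: T = 0x1E, S = E(K, T) = 0x55; 0x49 ⊕ 0x55 = 0x1C.
P2: T = 0x1F, S = E(K, T) = 0x54; 0xB7 ⊕ 0x54 = 0xE3.
P3: T = 0x20, S = E(K, T) = 0x6B; 0x89 ⊕ 0x6B = 0xE2.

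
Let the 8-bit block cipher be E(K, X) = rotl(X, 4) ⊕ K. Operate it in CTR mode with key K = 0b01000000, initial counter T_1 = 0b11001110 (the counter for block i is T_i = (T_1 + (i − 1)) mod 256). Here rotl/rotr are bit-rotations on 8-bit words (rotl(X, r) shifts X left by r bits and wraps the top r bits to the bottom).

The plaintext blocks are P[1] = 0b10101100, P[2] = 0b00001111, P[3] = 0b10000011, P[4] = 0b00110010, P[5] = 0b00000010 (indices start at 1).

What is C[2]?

C[2] = 0b10110011

CTR encryption: S_i = E(K, T_i) where T_i is the counter for block i; C_i = P_i ⊕ S_i.
C[1]: T = 0b11001110, S = E(K, T) = 0b10101100; 0b10101100 ⊕ 0b10101100 = 0b00000000.
C[2]: T = 0b11001111, S = E(K, T) = 0b10111100; 0b00001111 ⊕ 0b10111100 = 0b10110011.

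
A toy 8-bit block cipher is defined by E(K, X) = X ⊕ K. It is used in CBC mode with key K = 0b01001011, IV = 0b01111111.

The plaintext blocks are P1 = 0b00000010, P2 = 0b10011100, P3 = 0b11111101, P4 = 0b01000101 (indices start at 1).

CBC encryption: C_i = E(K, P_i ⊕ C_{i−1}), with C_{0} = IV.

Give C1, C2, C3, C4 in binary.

C1 = 0b00110110, C2 = 0b11100001, C3 = 0b01010111, C4 = 0b01011001

C1: P1 ⊕ 0b01111111 = 0b01111101; E(K, 0b01111101) = 0b00110110.
C2: P2 ⊕ 0b00110110 = 0b10101010; E(K, 0b10101010) = 0b11100001.
C3: P3 ⊕ 0b11100001 = 0b00011100; E(K, 0b00011100) = 0b01010111.
C4: P4 ⊕ 0b01010111 = 0b00010010; E(K, 0b00010010) = 0b01011001.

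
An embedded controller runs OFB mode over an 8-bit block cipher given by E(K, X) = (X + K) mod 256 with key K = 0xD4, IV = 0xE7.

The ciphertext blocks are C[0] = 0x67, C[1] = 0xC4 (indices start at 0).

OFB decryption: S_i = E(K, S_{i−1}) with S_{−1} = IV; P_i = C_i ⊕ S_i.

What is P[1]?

P[0]: S = E(K, 0xE7) = 0xBB; 0x67 ⊕ 0xBB = 0xDC.
P[1]: S = E(K, 0xBB) = 0x8F; 0xC4 ⊕ 0x8F = 0x4B.

P[1] = 0x4B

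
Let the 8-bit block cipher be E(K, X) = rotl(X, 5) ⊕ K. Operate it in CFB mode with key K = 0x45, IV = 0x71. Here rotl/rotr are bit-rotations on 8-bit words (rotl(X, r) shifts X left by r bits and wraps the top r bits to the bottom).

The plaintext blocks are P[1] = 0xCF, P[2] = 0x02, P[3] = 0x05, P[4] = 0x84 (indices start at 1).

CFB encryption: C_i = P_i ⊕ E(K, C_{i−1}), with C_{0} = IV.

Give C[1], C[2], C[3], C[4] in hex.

C[1]: E(K, 0x71) = 0x6B; 0xCF ⊕ 0x6B = 0xA4.
C[2]: E(K, 0xA4) = 0xD1; 0x02 ⊕ 0xD1 = 0xD3.
C[3]: E(K, 0xD3) = 0x3F; 0x05 ⊕ 0x3F = 0x3A.
C[4]: E(K, 0x3A) = 0x02; 0x84 ⊕ 0x02 = 0x86.

C[1] = 0xA4, C[2] = 0xD3, C[3] = 0x3A, C[4] = 0x86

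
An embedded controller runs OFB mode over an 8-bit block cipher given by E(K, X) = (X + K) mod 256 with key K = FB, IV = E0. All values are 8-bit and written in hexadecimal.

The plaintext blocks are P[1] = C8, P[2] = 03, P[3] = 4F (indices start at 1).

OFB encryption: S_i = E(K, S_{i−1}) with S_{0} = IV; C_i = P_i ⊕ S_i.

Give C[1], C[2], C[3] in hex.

C[1]: S = E(K, E0) = DB; C8 ⊕ DB = 13.
C[2]: S = E(K, DB) = D6; 03 ⊕ D6 = D5.
C[3]: S = E(K, D6) = D1; 4F ⊕ D1 = 9E.

C[1] = 13, C[2] = D5, C[3] = 9E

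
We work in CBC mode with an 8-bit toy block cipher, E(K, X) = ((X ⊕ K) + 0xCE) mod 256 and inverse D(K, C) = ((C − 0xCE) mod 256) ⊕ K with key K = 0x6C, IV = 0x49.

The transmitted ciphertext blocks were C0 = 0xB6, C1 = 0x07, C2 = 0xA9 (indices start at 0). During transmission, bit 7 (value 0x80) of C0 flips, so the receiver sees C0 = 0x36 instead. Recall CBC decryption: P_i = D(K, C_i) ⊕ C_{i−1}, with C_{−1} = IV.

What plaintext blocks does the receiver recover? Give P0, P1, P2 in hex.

P0 = 0x4D, P1 = 0x63, P2 = 0xB0

Only C0 changed, to 0x36. In CBC, a change in C_i garbles P_i and flips the same bit in P_{i+1}. Decrypting the received ciphertext:
P0: D(K, 0x36) = 0x04; 0x04 ⊕ 0x49 = 0x4D.
P1: D(K, 0x07) = 0x55; 0x55 ⊕ 0x36 = 0x63.
P2: D(K, 0xA9) = 0xB7; 0xB7 ⊕ 0x07 = 0xB0.
Blocks that differ from the original plaintext: P0, P1.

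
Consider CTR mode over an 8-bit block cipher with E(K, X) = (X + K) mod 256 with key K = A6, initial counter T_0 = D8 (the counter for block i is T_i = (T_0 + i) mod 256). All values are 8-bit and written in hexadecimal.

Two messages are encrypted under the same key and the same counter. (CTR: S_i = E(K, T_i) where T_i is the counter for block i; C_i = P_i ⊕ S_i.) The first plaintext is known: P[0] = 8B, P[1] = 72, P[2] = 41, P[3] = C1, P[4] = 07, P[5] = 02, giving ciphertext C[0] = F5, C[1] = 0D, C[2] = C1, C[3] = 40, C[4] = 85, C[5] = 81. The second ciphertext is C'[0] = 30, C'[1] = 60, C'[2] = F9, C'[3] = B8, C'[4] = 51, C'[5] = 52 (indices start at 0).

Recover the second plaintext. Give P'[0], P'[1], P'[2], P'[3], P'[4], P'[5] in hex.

In CTR with a reused counter, both messages share the same keystream S_i, so C_i ⊕ C'_i = P_i ⊕ P'_i and thus P'_i = P_i ⊕ C_i ⊕ C'_i.
P'[0]: 8B ⊕ F5 ⊕ 30 = 4E.
P'[1]: 72 ⊕ 0D ⊕ 60 = 1F.
P'[2]: 41 ⊕ C1 ⊕ F9 = 79.
P'[3]: C1 ⊕ 40 ⊕ B8 = 39.
P'[4]: 07 ⊕ 85 ⊕ 51 = D3.
P'[5]: 02 ⊕ 81 ⊕ 52 = D1.

P'[0] = 4E, P'[1] = 1F, P'[2] = 79, P'[3] = 39, P'[4] = D3, P'[5] = D1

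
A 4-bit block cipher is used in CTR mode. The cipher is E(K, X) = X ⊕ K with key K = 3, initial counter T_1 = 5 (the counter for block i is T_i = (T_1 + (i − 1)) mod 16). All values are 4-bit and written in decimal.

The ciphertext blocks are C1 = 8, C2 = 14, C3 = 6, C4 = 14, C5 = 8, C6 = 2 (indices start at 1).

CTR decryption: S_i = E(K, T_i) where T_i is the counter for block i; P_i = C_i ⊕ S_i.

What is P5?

P5 = 2

P5: T = 9, S = E(K, T) = 10; 8 ⊕ 10 = 2.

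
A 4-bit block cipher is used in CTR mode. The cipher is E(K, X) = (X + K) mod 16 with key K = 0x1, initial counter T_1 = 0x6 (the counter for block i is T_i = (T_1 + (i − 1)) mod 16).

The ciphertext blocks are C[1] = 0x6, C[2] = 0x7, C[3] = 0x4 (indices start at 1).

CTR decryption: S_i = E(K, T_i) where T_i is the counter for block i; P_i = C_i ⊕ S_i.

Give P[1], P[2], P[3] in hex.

P[1]: T = 0x6, S = E(K, T) = 0x7; 0x6 ⊕ 0x7 = 0x1.
P[2]: T = 0x7, S = E(K, T) = 0x8; 0x7 ⊕ 0x8 = 0xF.
P[3]: T = 0x8, S = E(K, T) = 0x9; 0x4 ⊕ 0x9 = 0xD.

P[1] = 0x1, P[2] = 0xF, P[3] = 0xD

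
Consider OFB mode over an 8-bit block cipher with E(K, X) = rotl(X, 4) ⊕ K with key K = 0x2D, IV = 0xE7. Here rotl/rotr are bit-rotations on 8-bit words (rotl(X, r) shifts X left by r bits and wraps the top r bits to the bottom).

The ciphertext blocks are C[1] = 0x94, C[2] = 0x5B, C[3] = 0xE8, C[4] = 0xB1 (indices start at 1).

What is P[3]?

OFB decryption: S_i = E(K, S_{i−1}) with S_{0} = IV; P_i = C_i ⊕ S_i.
P[1]: S = E(K, 0xE7) = 0x53; 0x94 ⊕ 0x53 = 0xC7.
P[2]: S = E(K, 0x53) = 0x18; 0x5B ⊕ 0x18 = 0x43.
P[3]: S = E(K, 0x18) = 0xAC; 0xE8 ⊕ 0xAC = 0x44.

P[3] = 0x44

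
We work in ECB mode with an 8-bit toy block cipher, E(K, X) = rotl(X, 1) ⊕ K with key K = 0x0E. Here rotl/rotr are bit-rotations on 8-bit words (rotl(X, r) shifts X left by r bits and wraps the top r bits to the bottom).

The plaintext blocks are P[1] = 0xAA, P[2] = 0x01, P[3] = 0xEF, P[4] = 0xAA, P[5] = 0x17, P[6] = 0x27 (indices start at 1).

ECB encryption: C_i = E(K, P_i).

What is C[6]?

C[6]: E(K, 0x27) = 0x40.

C[6] = 0x40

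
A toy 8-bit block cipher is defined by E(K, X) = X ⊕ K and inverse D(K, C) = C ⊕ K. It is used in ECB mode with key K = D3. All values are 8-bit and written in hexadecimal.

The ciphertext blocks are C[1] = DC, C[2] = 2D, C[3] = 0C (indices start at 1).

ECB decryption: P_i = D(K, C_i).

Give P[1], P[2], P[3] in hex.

P[1] = 0F, P[2] = FE, P[3] = DF

P[1]: D(K, DC) = 0F.
P[2]: D(K, 2D) = FE.
P[3]: D(K, 0C) = DF.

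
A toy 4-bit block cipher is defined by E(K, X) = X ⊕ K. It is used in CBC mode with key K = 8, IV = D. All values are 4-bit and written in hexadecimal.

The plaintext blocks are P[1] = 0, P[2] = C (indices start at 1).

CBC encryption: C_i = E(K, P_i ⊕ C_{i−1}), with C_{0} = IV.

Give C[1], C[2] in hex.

C[1] = 5, C[2] = 1

C[1]: P[1] ⊕ D = D; E(K, D) = 5.
C[2]: P[2] ⊕ 5 = 9; E(K, 9) = 1.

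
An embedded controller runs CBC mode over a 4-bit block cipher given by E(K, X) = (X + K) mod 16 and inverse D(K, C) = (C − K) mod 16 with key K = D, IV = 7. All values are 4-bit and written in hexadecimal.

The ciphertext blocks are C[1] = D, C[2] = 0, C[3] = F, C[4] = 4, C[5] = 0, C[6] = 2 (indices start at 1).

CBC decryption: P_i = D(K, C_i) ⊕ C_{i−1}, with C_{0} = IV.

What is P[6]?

P[6] = 5

P[6]: D(K, 2) = 5; 5 ⊕ 0 = 5.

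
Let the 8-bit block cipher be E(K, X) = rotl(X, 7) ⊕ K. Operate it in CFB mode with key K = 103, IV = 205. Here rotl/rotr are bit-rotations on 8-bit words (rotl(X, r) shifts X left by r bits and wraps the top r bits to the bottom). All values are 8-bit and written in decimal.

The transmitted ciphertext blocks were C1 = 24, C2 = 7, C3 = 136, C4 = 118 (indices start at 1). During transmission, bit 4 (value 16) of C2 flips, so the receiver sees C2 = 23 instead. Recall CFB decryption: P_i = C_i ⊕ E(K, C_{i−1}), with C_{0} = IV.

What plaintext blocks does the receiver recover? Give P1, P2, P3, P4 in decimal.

P1 = 153, P2 = 124, P3 = 100, P4 = 85

Only C2 changed, to 23. In CFB, a change in C_i flips the same bit in P_i and garbles P_{i+1}. Decrypting the received ciphertext:
P1: E(K, 205) = 129; 24 ⊕ 129 = 153.
P2: E(K, 24) = 107; 23 ⊕ 107 = 124.
P3: E(K, 23) = 236; 136 ⊕ 236 = 100.
P4: E(K, 136) = 35; 118 ⊕ 35 = 85.
Blocks that differ from the original plaintext: P2, P3.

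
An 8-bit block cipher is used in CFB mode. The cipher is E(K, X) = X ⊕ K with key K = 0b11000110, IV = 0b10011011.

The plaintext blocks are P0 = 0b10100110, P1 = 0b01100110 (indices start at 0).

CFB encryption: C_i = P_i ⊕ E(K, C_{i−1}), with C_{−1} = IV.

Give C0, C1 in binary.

C0: E(K, 0b10011011) = 0b01011101; 0b10100110 ⊕ 0b01011101 = 0b11111011.
C1: E(K, 0b11111011) = 0b00111101; 0b01100110 ⊕ 0b00111101 = 0b01011011.

C0 = 0b11111011, C1 = 0b01011011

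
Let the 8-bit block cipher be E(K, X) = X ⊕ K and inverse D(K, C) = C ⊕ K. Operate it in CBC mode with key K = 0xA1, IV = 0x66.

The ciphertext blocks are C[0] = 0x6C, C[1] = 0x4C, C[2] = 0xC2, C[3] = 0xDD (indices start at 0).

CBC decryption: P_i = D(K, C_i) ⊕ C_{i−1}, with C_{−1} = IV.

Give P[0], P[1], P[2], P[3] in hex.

P[0] = 0xAB, P[1] = 0x81, P[2] = 0x2F, P[3] = 0xBE

P[0]: D(K, 0x6C) = 0xCD; 0xCD ⊕ 0x66 = 0xAB.
P[1]: D(K, 0x4C) = 0xED; 0xED ⊕ 0x6C = 0x81.
P[2]: D(K, 0xC2) = 0x63; 0x63 ⊕ 0x4C = 0x2F.
P[3]: D(K, 0xDD) = 0x7C; 0x7C ⊕ 0xC2 = 0xBE.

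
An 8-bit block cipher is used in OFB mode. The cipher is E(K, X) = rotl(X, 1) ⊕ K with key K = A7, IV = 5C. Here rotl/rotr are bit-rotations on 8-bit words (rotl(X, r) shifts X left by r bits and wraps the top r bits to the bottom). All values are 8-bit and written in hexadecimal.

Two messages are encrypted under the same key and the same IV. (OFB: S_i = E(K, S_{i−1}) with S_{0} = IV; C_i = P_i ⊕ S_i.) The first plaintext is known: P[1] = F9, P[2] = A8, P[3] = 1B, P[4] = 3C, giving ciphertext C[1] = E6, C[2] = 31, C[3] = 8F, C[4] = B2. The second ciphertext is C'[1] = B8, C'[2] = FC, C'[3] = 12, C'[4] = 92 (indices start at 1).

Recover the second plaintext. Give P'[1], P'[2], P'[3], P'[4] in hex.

In OFB with a reused IV, both messages share the same keystream S_i, so C_i ⊕ C'_i = P_i ⊕ P'_i and thus P'_i = P_i ⊕ C_i ⊕ C'_i.
P'[1]: F9 ⊕ E6 ⊕ B8 = A7.
P'[2]: A8 ⊕ 31 ⊕ FC = 65.
P'[3]: 1B ⊕ 8F ⊕ 12 = 86.
P'[4]: 3C ⊕ B2 ⊕ 92 = 1C.

P'[1] = A7, P'[2] = 65, P'[3] = 86, P'[4] = 1C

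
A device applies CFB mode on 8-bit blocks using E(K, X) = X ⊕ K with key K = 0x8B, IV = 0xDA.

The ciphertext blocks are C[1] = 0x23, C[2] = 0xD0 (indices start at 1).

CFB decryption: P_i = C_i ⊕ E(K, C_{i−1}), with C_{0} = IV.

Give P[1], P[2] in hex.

P[1]: E(K, 0xDA) = 0x51; 0x23 ⊕ 0x51 = 0x72.
P[2]: E(K, 0x23) = 0xA8; 0xD0 ⊕ 0xA8 = 0x78.

P[1] = 0x72, P[2] = 0x78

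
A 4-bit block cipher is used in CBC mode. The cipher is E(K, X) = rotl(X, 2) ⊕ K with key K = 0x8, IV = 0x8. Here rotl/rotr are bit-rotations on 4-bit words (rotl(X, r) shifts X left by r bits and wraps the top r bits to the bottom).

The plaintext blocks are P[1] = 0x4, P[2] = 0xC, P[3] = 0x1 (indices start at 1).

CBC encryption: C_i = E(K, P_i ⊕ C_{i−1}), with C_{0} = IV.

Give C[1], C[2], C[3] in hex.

C[1] = 0xB, C[2] = 0x5, C[3] = 0x9

C[1]: P[1] ⊕ 0x8 = 0xC; E(K, 0xC) = 0xB.
C[2]: P[2] ⊕ 0xB = 0x7; E(K, 0x7) = 0x5.
C[3]: P[3] ⊕ 0x5 = 0x4; E(K, 0x4) = 0x9.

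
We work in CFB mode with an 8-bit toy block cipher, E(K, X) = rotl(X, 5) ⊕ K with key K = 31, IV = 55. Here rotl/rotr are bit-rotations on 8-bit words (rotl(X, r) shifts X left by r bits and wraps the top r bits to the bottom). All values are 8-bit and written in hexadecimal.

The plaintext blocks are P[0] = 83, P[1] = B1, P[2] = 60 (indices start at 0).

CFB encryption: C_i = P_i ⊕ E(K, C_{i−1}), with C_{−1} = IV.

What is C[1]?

C[0]: E(K, 55) = 9B; 83 ⊕ 9B = 18.
C[1]: E(K, 18) = 32; B1 ⊕ 32 = 83.

C[1] = 83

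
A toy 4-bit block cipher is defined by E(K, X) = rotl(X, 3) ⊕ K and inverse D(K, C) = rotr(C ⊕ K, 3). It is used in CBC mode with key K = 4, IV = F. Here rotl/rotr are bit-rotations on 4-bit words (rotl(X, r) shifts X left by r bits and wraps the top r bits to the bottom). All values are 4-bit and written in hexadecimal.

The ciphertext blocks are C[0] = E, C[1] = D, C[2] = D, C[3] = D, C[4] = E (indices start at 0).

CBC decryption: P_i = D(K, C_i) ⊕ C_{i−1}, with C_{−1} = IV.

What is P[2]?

P[2]: D(K, D) = 3; 3 ⊕ D = E.

P[2] = E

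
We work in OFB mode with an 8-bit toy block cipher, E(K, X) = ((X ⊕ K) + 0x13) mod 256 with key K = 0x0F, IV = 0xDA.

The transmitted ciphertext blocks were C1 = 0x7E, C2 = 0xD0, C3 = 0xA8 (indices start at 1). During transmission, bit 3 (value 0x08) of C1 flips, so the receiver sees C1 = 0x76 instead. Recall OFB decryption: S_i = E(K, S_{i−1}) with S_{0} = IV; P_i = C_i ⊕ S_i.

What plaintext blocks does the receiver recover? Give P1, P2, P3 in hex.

P1 = 0x9E, P2 = 0x2A, P3 = 0xA0

Only C1 changed, to 0x76. In OFB, a change in C_i flips the same bit in P_i only; the keystream is unaffected. Decrypting the received ciphertext:
P1: S = E(K, 0xDA) = 0xE8; 0x76 ⊕ 0xE8 = 0x9E.
P2: S = E(K, 0xE8) = 0xFA; 0xD0 ⊕ 0xFA = 0x2A.
P3: S = E(K, 0xFA) = 0x08; 0xA8 ⊕ 0x08 = 0xA0.
Blocks that differ from the original plaintext: P1.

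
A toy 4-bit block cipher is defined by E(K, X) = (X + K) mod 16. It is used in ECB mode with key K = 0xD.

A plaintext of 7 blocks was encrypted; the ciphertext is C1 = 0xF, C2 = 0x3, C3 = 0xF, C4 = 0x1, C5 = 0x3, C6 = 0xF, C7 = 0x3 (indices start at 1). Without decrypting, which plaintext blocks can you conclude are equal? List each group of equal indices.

P1 = P3 = P6; P2 = P5 = P7

ECB encrypts each block independently with the same key, so equal ciphertext blocks imply equal plaintext blocks.
C1 = C3 = C6 = 0xF, so P1 = P3 = P6.
C2 = C5 = C7 = 0x3, so P2 = P5 = P7.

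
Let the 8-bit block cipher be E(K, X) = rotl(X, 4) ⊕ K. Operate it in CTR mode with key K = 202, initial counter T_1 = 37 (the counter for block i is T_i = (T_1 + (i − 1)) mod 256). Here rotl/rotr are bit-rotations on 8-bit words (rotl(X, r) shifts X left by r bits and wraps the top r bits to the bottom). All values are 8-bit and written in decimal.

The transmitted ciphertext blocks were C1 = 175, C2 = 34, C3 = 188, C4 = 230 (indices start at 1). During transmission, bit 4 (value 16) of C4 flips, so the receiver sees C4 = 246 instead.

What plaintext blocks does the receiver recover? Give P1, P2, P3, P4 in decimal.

CTR decryption: S_i = E(K, T_i) where T_i is the counter for block i; P_i = C_i ⊕ S_i.
Only C4 changed, to 246. In CTR, a change in C_i flips the same bit in P_i only; the keystream is unaffected. Decrypting the received ciphertext:
P1: T = 37, S = E(K, T) = 152; 175 ⊕ 152 = 55.
P2: T = 38, S = E(K, T) = 168; 34 ⊕ 168 = 138.
P3: T = 39, S = E(K, T) = 184; 188 ⊕ 184 = 4.
P4: T = 40, S = E(K, T) = 72; 246 ⊕ 72 = 190.
Blocks that differ from the original plaintext: P4.

P1 = 55, P2 = 138, P3 = 4, P4 = 190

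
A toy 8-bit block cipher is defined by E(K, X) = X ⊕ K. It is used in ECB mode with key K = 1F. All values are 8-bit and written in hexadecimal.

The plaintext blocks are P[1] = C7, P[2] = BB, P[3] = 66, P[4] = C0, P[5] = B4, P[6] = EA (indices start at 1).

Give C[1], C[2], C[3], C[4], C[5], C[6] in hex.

C[1] = D8, C[2] = A4, C[3] = 79, C[4] = DF, C[5] = AB, C[6] = F5

ECB encryption: C_i = E(K, P_i).
C[1]: E(K, C7) = D8.
C[2]: E(K, BB) = A4.
C[3]: E(K, 66) = 79.
C[4]: E(K, C0) = DF.
C[5]: E(K, B4) = AB.
C[6]: E(K, EA) = F5.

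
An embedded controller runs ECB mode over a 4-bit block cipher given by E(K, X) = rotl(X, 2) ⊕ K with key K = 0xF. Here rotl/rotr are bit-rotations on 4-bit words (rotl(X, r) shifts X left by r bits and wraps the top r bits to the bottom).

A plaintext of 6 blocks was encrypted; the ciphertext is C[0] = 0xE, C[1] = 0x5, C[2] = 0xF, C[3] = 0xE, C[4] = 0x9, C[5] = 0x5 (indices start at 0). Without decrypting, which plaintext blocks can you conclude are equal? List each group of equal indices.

ECB encrypts each block independently with the same key, so equal ciphertext blocks imply equal plaintext blocks.
C[0] = C[3] = 0xE, so P[0] = P[3].
C[1] = C[5] = 0x5, so P[1] = P[5].

P[0] = P[3]; P[1] = P[5]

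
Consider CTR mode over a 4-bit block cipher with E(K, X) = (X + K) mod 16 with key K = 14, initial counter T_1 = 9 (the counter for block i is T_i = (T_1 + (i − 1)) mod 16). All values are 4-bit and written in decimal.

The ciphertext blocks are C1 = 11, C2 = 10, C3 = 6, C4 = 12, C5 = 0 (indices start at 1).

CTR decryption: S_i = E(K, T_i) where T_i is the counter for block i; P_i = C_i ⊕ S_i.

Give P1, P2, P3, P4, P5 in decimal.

P1 = 12, P2 = 2, P3 = 15, P4 = 6, P5 = 11

P1: T = 9, S = E(K, T) = 7; 11 ⊕ 7 = 12.
P2: T = 10, S = E(K, T) = 8; 10 ⊕ 8 = 2.
P3: T = 11, S = E(K, T) = 9; 6 ⊕ 9 = 15.
P4: T = 12, S = E(K, T) = 10; 12 ⊕ 10 = 6.
P5: T = 13, S = E(K, T) = 11; 0 ⊕ 11 = 11.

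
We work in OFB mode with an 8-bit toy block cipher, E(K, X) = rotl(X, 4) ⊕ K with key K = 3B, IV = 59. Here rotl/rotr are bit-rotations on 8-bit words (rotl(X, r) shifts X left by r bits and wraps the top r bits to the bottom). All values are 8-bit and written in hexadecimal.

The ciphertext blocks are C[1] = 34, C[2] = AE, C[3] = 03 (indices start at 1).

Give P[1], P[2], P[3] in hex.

OFB decryption: S_i = E(K, S_{i−1}) with S_{0} = IV; P_i = C_i ⊕ S_i.
P[1]: S = E(K, 59) = AE; 34 ⊕ AE = 9A.
P[2]: S = E(K, AE) = D1; AE ⊕ D1 = 7F.
P[3]: S = E(K, D1) = 26; 03 ⊕ 26 = 25.

P[1] = 9A, P[2] = 7F, P[3] = 25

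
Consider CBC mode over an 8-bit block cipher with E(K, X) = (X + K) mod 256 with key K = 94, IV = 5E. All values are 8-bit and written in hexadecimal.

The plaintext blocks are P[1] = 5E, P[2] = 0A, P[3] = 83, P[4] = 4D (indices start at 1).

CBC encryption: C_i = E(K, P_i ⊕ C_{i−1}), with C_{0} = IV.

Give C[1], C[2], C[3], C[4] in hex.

C[1]: P[1] ⊕ 5E = 00; E(K, 00) = 94.
C[2]: P[2] ⊕ 94 = 9E; E(K, 9E) = 32.
C[3]: P[3] ⊕ 32 = B1; E(K, B1) = 45.
C[4]: P[4] ⊕ 45 = 08; E(K, 08) = 9C.

C[1] = 94, C[2] = 32, C[3] = 45, C[4] = 9C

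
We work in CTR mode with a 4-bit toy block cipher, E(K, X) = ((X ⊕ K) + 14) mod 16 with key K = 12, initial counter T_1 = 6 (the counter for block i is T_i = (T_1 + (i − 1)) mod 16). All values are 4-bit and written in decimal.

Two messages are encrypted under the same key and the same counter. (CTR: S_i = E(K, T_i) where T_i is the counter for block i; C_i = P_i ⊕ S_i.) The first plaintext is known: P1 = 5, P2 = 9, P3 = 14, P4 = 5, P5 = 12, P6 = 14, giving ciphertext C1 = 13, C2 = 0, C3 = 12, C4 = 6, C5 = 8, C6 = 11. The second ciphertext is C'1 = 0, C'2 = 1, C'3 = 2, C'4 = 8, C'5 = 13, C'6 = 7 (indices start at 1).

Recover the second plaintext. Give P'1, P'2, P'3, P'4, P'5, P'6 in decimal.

P'1 = 8, P'2 = 8, P'3 = 0, P'4 = 11, P'5 = 9, P'6 = 2

In CTR with a reused counter, both messages share the same keystream S_i, so C_i ⊕ C'_i = P_i ⊕ P'_i and thus P'_i = P_i ⊕ C_i ⊕ C'_i.
P'1: 5 ⊕ 13 ⊕ 0 = 8.
P'2: 9 ⊕ 0 ⊕ 1 = 8.
P'3: 14 ⊕ 12 ⊕ 2 = 0.
P'4: 5 ⊕ 6 ⊕ 8 = 11.
P'5: 12 ⊕ 8 ⊕ 13 = 9.
P'6: 14 ⊕ 11 ⊕ 7 = 2.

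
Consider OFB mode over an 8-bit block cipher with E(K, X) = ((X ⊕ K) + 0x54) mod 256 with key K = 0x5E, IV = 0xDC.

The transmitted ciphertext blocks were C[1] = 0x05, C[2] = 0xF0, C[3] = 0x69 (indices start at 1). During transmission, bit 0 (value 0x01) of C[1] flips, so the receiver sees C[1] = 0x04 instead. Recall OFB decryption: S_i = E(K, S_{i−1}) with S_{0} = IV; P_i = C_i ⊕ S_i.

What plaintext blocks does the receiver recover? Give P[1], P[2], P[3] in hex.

Only C[1] changed, to 0x04. In OFB, a change in C_i flips the same bit in P_i only; the keystream is unaffected. Decrypting the received ciphertext:
P[1]: S = E(K, 0xDC) = 0xD6; 0x04 ⊕ 0xD6 = 0xD2.
P[2]: S = E(K, 0xD6) = 0xDC; 0xF0 ⊕ 0xDC = 0x2C.
P[3]: S = E(K, 0xDC) = 0xD6; 0x69 ⊕ 0xD6 = 0xBF.
Blocks that differ from the original plaintext: P[1].

P[1] = 0xD2, P[2] = 0x2C, P[3] = 0xBF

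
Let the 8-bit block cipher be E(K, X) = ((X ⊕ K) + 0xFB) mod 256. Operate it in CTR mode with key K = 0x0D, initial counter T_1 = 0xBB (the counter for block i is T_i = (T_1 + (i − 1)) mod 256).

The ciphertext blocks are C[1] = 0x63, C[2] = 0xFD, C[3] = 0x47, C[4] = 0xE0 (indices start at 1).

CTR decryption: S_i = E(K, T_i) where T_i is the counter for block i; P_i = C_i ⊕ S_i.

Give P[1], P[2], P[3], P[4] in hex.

P[1]: T = 0xBB, S = E(K, T) = 0xB1; 0x63 ⊕ 0xB1 = 0xD2.
P[2]: T = 0xBC, S = E(K, T) = 0xAC; 0xFD ⊕ 0xAC = 0x51.
P[3]: T = 0xBD, S = E(K, T) = 0xAB; 0x47 ⊕ 0xAB = 0xEC.
P[4]: T = 0xBE, S = E(K, T) = 0xAE; 0xE0 ⊕ 0xAE = 0x4E.

P[1] = 0xD2, P[2] = 0x51, P[3] = 0xEC, P[4] = 0x4E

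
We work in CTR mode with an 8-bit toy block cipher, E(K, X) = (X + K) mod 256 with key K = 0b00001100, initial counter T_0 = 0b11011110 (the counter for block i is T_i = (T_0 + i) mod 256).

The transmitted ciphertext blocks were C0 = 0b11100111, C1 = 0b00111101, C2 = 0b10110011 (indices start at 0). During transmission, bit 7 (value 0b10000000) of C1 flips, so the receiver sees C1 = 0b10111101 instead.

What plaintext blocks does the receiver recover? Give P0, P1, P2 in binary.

P0 = 0b00001101, P1 = 0b01010110, P2 = 0b01011111

CTR decryption: S_i = E(K, T_i) where T_i is the counter for block i; P_i = C_i ⊕ S_i.
Only C1 changed, to 0b10111101. In CTR, a change in C_i flips the same bit in P_i only; the keystream is unaffected. Decrypting the received ciphertext:
P0: T = 0b11011110, S = E(K, T) = 0b11101010; 0b11100111 ⊕ 0b11101010 = 0b00001101.
P1: T = 0b11011111, S = E(K, T) = 0b11101011; 0b10111101 ⊕ 0b11101011 = 0b01010110.
P2: T = 0b11100000, S = E(K, T) = 0b11101100; 0b10110011 ⊕ 0b11101100 = 0b01011111.
Blocks that differ from the original plaintext: P1.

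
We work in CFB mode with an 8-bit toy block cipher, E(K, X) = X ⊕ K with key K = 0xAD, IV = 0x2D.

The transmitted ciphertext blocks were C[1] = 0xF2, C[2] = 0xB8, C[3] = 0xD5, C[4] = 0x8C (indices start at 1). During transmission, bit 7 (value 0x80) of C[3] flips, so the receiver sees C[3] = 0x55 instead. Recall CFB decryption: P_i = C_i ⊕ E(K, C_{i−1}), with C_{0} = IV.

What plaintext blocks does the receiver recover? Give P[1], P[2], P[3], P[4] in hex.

Only C[3] changed, to 0x55. In CFB, a change in C_i flips the same bit in P_i and garbles P_{i+1}. Decrypting the received ciphertext:
P[1]: E(K, 0x2D) = 0x80; 0xF2 ⊕ 0x80 = 0x72.
P[2]: E(K, 0xF2) = 0x5F; 0xB8 ⊕ 0x5F = 0xE7.
P[3]: E(K, 0xB8) = 0x15; 0x55 ⊕ 0x15 = 0x40.
P[4]: E(K, 0x55) = 0xF8; 0x8C ⊕ 0xF8 = 0x74.
Blocks that differ from the original plaintext: P[3], P[4].

P[1] = 0x72, P[2] = 0xE7, P[3] = 0x40, P[4] = 0x74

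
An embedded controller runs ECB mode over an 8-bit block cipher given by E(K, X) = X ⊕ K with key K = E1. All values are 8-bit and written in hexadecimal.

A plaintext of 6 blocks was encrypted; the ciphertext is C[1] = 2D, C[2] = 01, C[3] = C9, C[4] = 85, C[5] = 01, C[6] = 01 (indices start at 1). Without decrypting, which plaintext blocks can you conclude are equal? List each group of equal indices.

P[2] = P[5] = P[6]

ECB encrypts each block independently with the same key, so equal ciphertext blocks imply equal plaintext blocks.
C[2] = C[5] = C[6] = 01, so P[2] = P[5] = P[6].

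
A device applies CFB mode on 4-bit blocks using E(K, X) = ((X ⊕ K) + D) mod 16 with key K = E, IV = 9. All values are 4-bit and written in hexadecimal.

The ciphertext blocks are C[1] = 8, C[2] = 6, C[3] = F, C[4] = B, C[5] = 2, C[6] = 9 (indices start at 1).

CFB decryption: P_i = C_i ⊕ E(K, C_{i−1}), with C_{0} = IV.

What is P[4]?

P[4] = 5

P[4]: E(K, F) = E; B ⊕ E = 5.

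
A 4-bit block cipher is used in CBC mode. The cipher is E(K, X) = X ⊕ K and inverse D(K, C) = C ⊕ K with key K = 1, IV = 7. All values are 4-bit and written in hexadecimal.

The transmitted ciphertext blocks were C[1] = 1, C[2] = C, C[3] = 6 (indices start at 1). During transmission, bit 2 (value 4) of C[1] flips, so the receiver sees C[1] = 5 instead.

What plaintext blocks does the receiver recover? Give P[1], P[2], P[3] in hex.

CBC decryption: P_i = D(K, C_i) ⊕ C_{i−1}, with C_{0} = IV.
Only C[1] changed, to 5. In CBC, a change in C_i garbles P_i and flips the same bit in P_{i+1}. Decrypting the received ciphertext:
P[1]: D(K, 5) = 4; 4 ⊕ 7 = 3.
P[2]: D(K, C) = D; D ⊕ 5 = 8.
P[3]: D(K, 6) = 7; 7 ⊕ C = B.
Blocks that differ from the original plaintext: P[1], P[2].

P[1] = 3, P[2] = 8, P[3] = B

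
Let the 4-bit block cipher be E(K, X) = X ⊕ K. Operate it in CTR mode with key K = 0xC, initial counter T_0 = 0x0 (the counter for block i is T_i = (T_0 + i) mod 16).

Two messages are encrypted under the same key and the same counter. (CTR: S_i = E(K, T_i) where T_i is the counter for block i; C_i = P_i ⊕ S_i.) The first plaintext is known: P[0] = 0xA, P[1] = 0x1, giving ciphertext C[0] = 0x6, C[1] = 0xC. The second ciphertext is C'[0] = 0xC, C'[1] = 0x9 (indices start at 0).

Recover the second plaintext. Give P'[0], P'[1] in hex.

P'[0] = 0x0, P'[1] = 0x4

In CTR with a reused counter, both messages share the same keystream S_i, so C_i ⊕ C'_i = P_i ⊕ P'_i and thus P'_i = P_i ⊕ C_i ⊕ C'_i.
P'[0]: 0xA ⊕ 0x6 ⊕ 0xC = 0x0.
P'[1]: 0x1 ⊕ 0xC ⊕ 0x9 = 0x4.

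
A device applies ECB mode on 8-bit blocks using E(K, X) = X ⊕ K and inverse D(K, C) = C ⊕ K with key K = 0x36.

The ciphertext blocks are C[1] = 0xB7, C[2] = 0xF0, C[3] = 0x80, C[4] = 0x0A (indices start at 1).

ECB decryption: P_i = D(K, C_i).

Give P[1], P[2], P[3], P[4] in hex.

P[1]: D(K, 0xB7) = 0x81.
P[2]: D(K, 0xF0) = 0xC6.
P[3]: D(K, 0x80) = 0xB6.
P[4]: D(K, 0x0A) = 0x3C.

P[1] = 0x81, P[2] = 0xC6, P[3] = 0xB6, P[4] = 0x3C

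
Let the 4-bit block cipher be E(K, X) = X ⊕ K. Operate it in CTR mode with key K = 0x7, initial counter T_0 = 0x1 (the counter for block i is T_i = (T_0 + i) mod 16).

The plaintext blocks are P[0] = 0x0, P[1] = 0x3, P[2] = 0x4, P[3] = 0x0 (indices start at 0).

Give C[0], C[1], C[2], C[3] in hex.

C[0] = 0x6, C[1] = 0x6, C[2] = 0x0, C[3] = 0x3

CTR encryption: S_i = E(K, T_i) where T_i is the counter for block i; C_i = P_i ⊕ S_i.
C[0]: T = 0x1, S = E(K, T) = 0x6; 0x0 ⊕ 0x6 = 0x6.
C[1]: T = 0x2, S = E(K, T) = 0x5; 0x3 ⊕ 0x5 = 0x6.
C[2]: T = 0x3, S = E(K, T) = 0x4; 0x4 ⊕ 0x4 = 0x0.
C[3]: T = 0x4, S = E(K, T) = 0x3; 0x0 ⊕ 0x3 = 0x3.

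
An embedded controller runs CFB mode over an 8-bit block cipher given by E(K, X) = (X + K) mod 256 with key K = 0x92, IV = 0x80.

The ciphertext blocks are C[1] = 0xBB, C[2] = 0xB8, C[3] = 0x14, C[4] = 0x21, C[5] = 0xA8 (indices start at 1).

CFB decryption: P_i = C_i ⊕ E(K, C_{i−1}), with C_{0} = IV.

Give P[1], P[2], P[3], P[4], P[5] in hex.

P[1]: E(K, 0x80) = 0x12; 0xBB ⊕ 0x12 = 0xA9.
P[2]: E(K, 0xBB) = 0x4D; 0xB8 ⊕ 0x4D = 0xF5.
P[3]: E(K, 0xB8) = 0x4A; 0x14 ⊕ 0x4A = 0x5E.
P[4]: E(K, 0x14) = 0xA6; 0x21 ⊕ 0xA6 = 0x87.
P[5]: E(K, 0x21) = 0xB3; 0xA8 ⊕ 0xB3 = 0x1B.

P[1] = 0xA9, P[2] = 0xF5, P[3] = 0x5E, P[4] = 0x87, P[5] = 0x1B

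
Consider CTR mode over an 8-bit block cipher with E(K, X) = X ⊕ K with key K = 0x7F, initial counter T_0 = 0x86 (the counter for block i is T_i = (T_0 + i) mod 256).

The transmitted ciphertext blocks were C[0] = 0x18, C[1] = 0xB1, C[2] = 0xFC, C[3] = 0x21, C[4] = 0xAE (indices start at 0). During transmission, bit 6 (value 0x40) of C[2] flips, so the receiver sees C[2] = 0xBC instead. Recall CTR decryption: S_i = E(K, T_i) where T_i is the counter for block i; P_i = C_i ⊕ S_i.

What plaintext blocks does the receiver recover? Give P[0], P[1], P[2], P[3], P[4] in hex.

P[0] = 0xE1, P[1] = 0x49, P[2] = 0x4B, P[3] = 0xD7, P[4] = 0x5B

Only C[2] changed, to 0xBC. In CTR, a change in C_i flips the same bit in P_i only; the keystream is unaffected. Decrypting the received ciphertext:
P[0]: T = 0x86, S = E(K, T) = 0xF9; 0x18 ⊕ 0xF9 = 0xE1.
P[1]: T = 0x87, S = E(K, T) = 0xF8; 0xB1 ⊕ 0xF8 = 0x49.
P[2]: T = 0x88, S = E(K, T) = 0xF7; 0xBC ⊕ 0xF7 = 0x4B.
P[3]: T = 0x89, S = E(K, T) = 0xF6; 0x21 ⊕ 0xF6 = 0xD7.
P[4]: T = 0x8A, S = E(K, T) = 0xF5; 0xAE ⊕ 0xF5 = 0x5B.
Blocks that differ from the original plaintext: P[2].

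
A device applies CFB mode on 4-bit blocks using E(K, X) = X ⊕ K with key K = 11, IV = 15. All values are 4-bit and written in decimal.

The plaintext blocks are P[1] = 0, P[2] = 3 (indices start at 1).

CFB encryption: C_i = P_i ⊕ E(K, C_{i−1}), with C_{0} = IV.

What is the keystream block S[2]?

C[1]: E(K, 15) = 4; 0 ⊕ 4 = 4.
C[2]: E(K, 4) = 15; 3 ⊕ 15 = 12.
So S[2] = 15.

15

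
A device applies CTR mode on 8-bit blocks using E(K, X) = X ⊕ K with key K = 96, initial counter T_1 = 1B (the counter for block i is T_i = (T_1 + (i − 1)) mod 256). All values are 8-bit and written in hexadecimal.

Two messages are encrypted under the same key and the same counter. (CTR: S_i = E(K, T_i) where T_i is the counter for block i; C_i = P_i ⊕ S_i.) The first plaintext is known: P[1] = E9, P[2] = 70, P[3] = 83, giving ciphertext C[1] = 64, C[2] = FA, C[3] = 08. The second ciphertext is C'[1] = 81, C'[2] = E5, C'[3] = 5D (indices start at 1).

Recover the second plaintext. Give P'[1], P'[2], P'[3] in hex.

P'[1] = 0C, P'[2] = 6F, P'[3] = D6

In CTR with a reused counter, both messages share the same keystream S_i, so C_i ⊕ C'_i = P_i ⊕ P'_i and thus P'_i = P_i ⊕ C_i ⊕ C'_i.
P'[1]: E9 ⊕ 64 ⊕ 81 = 0C.
P'[2]: 70 ⊕ FA ⊕ E5 = 6F.
P'[3]: 83 ⊕ 08 ⊕ 5D = D6.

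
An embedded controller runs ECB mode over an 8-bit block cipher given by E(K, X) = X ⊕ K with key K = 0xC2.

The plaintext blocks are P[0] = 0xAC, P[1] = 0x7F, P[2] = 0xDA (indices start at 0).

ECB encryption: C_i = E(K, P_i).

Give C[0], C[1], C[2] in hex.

C[0] = 0x6E, C[1] = 0xBD, C[2] = 0x18

C[0]: E(K, 0xAC) = 0x6E.
C[1]: E(K, 0x7F) = 0xBD.
C[2]: E(K, 0xDA) = 0x18.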